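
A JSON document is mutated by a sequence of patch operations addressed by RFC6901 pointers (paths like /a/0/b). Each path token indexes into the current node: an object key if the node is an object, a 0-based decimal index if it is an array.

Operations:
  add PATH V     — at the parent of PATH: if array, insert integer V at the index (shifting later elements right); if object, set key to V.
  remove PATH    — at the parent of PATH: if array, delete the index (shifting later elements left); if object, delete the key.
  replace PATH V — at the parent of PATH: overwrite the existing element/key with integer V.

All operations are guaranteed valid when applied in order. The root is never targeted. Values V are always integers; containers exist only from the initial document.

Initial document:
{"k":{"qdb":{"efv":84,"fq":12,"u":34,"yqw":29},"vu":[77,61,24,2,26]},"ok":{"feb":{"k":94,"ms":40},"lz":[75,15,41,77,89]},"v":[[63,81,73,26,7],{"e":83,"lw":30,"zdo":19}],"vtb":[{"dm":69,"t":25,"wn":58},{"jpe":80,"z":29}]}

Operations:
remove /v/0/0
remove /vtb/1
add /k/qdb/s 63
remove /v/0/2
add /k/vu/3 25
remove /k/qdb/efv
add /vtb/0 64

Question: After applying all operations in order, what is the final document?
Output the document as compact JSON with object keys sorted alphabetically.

Answer: {"k":{"qdb":{"fq":12,"s":63,"u":34,"yqw":29},"vu":[77,61,24,25,2,26]},"ok":{"feb":{"k":94,"ms":40},"lz":[75,15,41,77,89]},"v":[[81,73,7],{"e":83,"lw":30,"zdo":19}],"vtb":[64,{"dm":69,"t":25,"wn":58}]}

Derivation:
After op 1 (remove /v/0/0): {"k":{"qdb":{"efv":84,"fq":12,"u":34,"yqw":29},"vu":[77,61,24,2,26]},"ok":{"feb":{"k":94,"ms":40},"lz":[75,15,41,77,89]},"v":[[81,73,26,7],{"e":83,"lw":30,"zdo":19}],"vtb":[{"dm":69,"t":25,"wn":58},{"jpe":80,"z":29}]}
After op 2 (remove /vtb/1): {"k":{"qdb":{"efv":84,"fq":12,"u":34,"yqw":29},"vu":[77,61,24,2,26]},"ok":{"feb":{"k":94,"ms":40},"lz":[75,15,41,77,89]},"v":[[81,73,26,7],{"e":83,"lw":30,"zdo":19}],"vtb":[{"dm":69,"t":25,"wn":58}]}
After op 3 (add /k/qdb/s 63): {"k":{"qdb":{"efv":84,"fq":12,"s":63,"u":34,"yqw":29},"vu":[77,61,24,2,26]},"ok":{"feb":{"k":94,"ms":40},"lz":[75,15,41,77,89]},"v":[[81,73,26,7],{"e":83,"lw":30,"zdo":19}],"vtb":[{"dm":69,"t":25,"wn":58}]}
After op 4 (remove /v/0/2): {"k":{"qdb":{"efv":84,"fq":12,"s":63,"u":34,"yqw":29},"vu":[77,61,24,2,26]},"ok":{"feb":{"k":94,"ms":40},"lz":[75,15,41,77,89]},"v":[[81,73,7],{"e":83,"lw":30,"zdo":19}],"vtb":[{"dm":69,"t":25,"wn":58}]}
After op 5 (add /k/vu/3 25): {"k":{"qdb":{"efv":84,"fq":12,"s":63,"u":34,"yqw":29},"vu":[77,61,24,25,2,26]},"ok":{"feb":{"k":94,"ms":40},"lz":[75,15,41,77,89]},"v":[[81,73,7],{"e":83,"lw":30,"zdo":19}],"vtb":[{"dm":69,"t":25,"wn":58}]}
After op 6 (remove /k/qdb/efv): {"k":{"qdb":{"fq":12,"s":63,"u":34,"yqw":29},"vu":[77,61,24,25,2,26]},"ok":{"feb":{"k":94,"ms":40},"lz":[75,15,41,77,89]},"v":[[81,73,7],{"e":83,"lw":30,"zdo":19}],"vtb":[{"dm":69,"t":25,"wn":58}]}
After op 7 (add /vtb/0 64): {"k":{"qdb":{"fq":12,"s":63,"u":34,"yqw":29},"vu":[77,61,24,25,2,26]},"ok":{"feb":{"k":94,"ms":40},"lz":[75,15,41,77,89]},"v":[[81,73,7],{"e":83,"lw":30,"zdo":19}],"vtb":[64,{"dm":69,"t":25,"wn":58}]}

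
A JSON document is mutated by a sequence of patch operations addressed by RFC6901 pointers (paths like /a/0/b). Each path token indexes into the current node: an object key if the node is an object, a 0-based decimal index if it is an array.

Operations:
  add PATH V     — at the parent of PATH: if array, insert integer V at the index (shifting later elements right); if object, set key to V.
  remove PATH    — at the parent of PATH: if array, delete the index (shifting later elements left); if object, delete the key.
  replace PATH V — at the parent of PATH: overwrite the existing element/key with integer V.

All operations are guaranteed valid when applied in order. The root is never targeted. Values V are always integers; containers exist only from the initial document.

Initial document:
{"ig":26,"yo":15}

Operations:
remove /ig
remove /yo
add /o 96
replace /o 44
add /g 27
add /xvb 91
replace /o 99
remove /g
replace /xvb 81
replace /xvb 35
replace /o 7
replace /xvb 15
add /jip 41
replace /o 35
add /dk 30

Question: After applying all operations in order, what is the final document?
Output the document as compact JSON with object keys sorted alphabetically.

After op 1 (remove /ig): {"yo":15}
After op 2 (remove /yo): {}
After op 3 (add /o 96): {"o":96}
After op 4 (replace /o 44): {"o":44}
After op 5 (add /g 27): {"g":27,"o":44}
After op 6 (add /xvb 91): {"g":27,"o":44,"xvb":91}
After op 7 (replace /o 99): {"g":27,"o":99,"xvb":91}
After op 8 (remove /g): {"o":99,"xvb":91}
After op 9 (replace /xvb 81): {"o":99,"xvb":81}
After op 10 (replace /xvb 35): {"o":99,"xvb":35}
After op 11 (replace /o 7): {"o":7,"xvb":35}
After op 12 (replace /xvb 15): {"o":7,"xvb":15}
After op 13 (add /jip 41): {"jip":41,"o":7,"xvb":15}
After op 14 (replace /o 35): {"jip":41,"o":35,"xvb":15}
After op 15 (add /dk 30): {"dk":30,"jip":41,"o":35,"xvb":15}

Answer: {"dk":30,"jip":41,"o":35,"xvb":15}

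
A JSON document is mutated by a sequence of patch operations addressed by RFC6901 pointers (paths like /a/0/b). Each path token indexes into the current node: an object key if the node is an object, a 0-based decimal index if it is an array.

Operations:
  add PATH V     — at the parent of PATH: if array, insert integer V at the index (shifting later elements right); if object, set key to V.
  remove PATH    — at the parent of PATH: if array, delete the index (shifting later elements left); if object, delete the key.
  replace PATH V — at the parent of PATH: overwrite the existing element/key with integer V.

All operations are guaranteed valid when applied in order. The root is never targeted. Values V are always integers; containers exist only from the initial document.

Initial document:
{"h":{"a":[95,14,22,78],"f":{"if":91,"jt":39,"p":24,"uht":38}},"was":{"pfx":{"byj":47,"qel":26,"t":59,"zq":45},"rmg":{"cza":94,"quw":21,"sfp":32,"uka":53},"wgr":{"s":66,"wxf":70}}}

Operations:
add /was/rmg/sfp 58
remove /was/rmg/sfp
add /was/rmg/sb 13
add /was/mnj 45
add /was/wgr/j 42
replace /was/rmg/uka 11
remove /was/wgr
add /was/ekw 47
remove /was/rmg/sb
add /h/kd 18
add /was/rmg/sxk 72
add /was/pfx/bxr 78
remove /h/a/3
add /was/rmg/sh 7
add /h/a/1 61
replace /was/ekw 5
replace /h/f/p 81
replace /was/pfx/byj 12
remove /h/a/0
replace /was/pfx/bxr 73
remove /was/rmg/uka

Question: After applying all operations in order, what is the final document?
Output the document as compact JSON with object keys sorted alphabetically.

Answer: {"h":{"a":[61,14,22],"f":{"if":91,"jt":39,"p":81,"uht":38},"kd":18},"was":{"ekw":5,"mnj":45,"pfx":{"bxr":73,"byj":12,"qel":26,"t":59,"zq":45},"rmg":{"cza":94,"quw":21,"sh":7,"sxk":72}}}

Derivation:
After op 1 (add /was/rmg/sfp 58): {"h":{"a":[95,14,22,78],"f":{"if":91,"jt":39,"p":24,"uht":38}},"was":{"pfx":{"byj":47,"qel":26,"t":59,"zq":45},"rmg":{"cza":94,"quw":21,"sfp":58,"uka":53},"wgr":{"s":66,"wxf":70}}}
After op 2 (remove /was/rmg/sfp): {"h":{"a":[95,14,22,78],"f":{"if":91,"jt":39,"p":24,"uht":38}},"was":{"pfx":{"byj":47,"qel":26,"t":59,"zq":45},"rmg":{"cza":94,"quw":21,"uka":53},"wgr":{"s":66,"wxf":70}}}
After op 3 (add /was/rmg/sb 13): {"h":{"a":[95,14,22,78],"f":{"if":91,"jt":39,"p":24,"uht":38}},"was":{"pfx":{"byj":47,"qel":26,"t":59,"zq":45},"rmg":{"cza":94,"quw":21,"sb":13,"uka":53},"wgr":{"s":66,"wxf":70}}}
After op 4 (add /was/mnj 45): {"h":{"a":[95,14,22,78],"f":{"if":91,"jt":39,"p":24,"uht":38}},"was":{"mnj":45,"pfx":{"byj":47,"qel":26,"t":59,"zq":45},"rmg":{"cza":94,"quw":21,"sb":13,"uka":53},"wgr":{"s":66,"wxf":70}}}
After op 5 (add /was/wgr/j 42): {"h":{"a":[95,14,22,78],"f":{"if":91,"jt":39,"p":24,"uht":38}},"was":{"mnj":45,"pfx":{"byj":47,"qel":26,"t":59,"zq":45},"rmg":{"cza":94,"quw":21,"sb":13,"uka":53},"wgr":{"j":42,"s":66,"wxf":70}}}
After op 6 (replace /was/rmg/uka 11): {"h":{"a":[95,14,22,78],"f":{"if":91,"jt":39,"p":24,"uht":38}},"was":{"mnj":45,"pfx":{"byj":47,"qel":26,"t":59,"zq":45},"rmg":{"cza":94,"quw":21,"sb":13,"uka":11},"wgr":{"j":42,"s":66,"wxf":70}}}
After op 7 (remove /was/wgr): {"h":{"a":[95,14,22,78],"f":{"if":91,"jt":39,"p":24,"uht":38}},"was":{"mnj":45,"pfx":{"byj":47,"qel":26,"t":59,"zq":45},"rmg":{"cza":94,"quw":21,"sb":13,"uka":11}}}
After op 8 (add /was/ekw 47): {"h":{"a":[95,14,22,78],"f":{"if":91,"jt":39,"p":24,"uht":38}},"was":{"ekw":47,"mnj":45,"pfx":{"byj":47,"qel":26,"t":59,"zq":45},"rmg":{"cza":94,"quw":21,"sb":13,"uka":11}}}
After op 9 (remove /was/rmg/sb): {"h":{"a":[95,14,22,78],"f":{"if":91,"jt":39,"p":24,"uht":38}},"was":{"ekw":47,"mnj":45,"pfx":{"byj":47,"qel":26,"t":59,"zq":45},"rmg":{"cza":94,"quw":21,"uka":11}}}
After op 10 (add /h/kd 18): {"h":{"a":[95,14,22,78],"f":{"if":91,"jt":39,"p":24,"uht":38},"kd":18},"was":{"ekw":47,"mnj":45,"pfx":{"byj":47,"qel":26,"t":59,"zq":45},"rmg":{"cza":94,"quw":21,"uka":11}}}
After op 11 (add /was/rmg/sxk 72): {"h":{"a":[95,14,22,78],"f":{"if":91,"jt":39,"p":24,"uht":38},"kd":18},"was":{"ekw":47,"mnj":45,"pfx":{"byj":47,"qel":26,"t":59,"zq":45},"rmg":{"cza":94,"quw":21,"sxk":72,"uka":11}}}
After op 12 (add /was/pfx/bxr 78): {"h":{"a":[95,14,22,78],"f":{"if":91,"jt":39,"p":24,"uht":38},"kd":18},"was":{"ekw":47,"mnj":45,"pfx":{"bxr":78,"byj":47,"qel":26,"t":59,"zq":45},"rmg":{"cza":94,"quw":21,"sxk":72,"uka":11}}}
After op 13 (remove /h/a/3): {"h":{"a":[95,14,22],"f":{"if":91,"jt":39,"p":24,"uht":38},"kd":18},"was":{"ekw":47,"mnj":45,"pfx":{"bxr":78,"byj":47,"qel":26,"t":59,"zq":45},"rmg":{"cza":94,"quw":21,"sxk":72,"uka":11}}}
After op 14 (add /was/rmg/sh 7): {"h":{"a":[95,14,22],"f":{"if":91,"jt":39,"p":24,"uht":38},"kd":18},"was":{"ekw":47,"mnj":45,"pfx":{"bxr":78,"byj":47,"qel":26,"t":59,"zq":45},"rmg":{"cza":94,"quw":21,"sh":7,"sxk":72,"uka":11}}}
After op 15 (add /h/a/1 61): {"h":{"a":[95,61,14,22],"f":{"if":91,"jt":39,"p":24,"uht":38},"kd":18},"was":{"ekw":47,"mnj":45,"pfx":{"bxr":78,"byj":47,"qel":26,"t":59,"zq":45},"rmg":{"cza":94,"quw":21,"sh":7,"sxk":72,"uka":11}}}
After op 16 (replace /was/ekw 5): {"h":{"a":[95,61,14,22],"f":{"if":91,"jt":39,"p":24,"uht":38},"kd":18},"was":{"ekw":5,"mnj":45,"pfx":{"bxr":78,"byj":47,"qel":26,"t":59,"zq":45},"rmg":{"cza":94,"quw":21,"sh":7,"sxk":72,"uka":11}}}
After op 17 (replace /h/f/p 81): {"h":{"a":[95,61,14,22],"f":{"if":91,"jt":39,"p":81,"uht":38},"kd":18},"was":{"ekw":5,"mnj":45,"pfx":{"bxr":78,"byj":47,"qel":26,"t":59,"zq":45},"rmg":{"cza":94,"quw":21,"sh":7,"sxk":72,"uka":11}}}
After op 18 (replace /was/pfx/byj 12): {"h":{"a":[95,61,14,22],"f":{"if":91,"jt":39,"p":81,"uht":38},"kd":18},"was":{"ekw":5,"mnj":45,"pfx":{"bxr":78,"byj":12,"qel":26,"t":59,"zq":45},"rmg":{"cza":94,"quw":21,"sh":7,"sxk":72,"uka":11}}}
After op 19 (remove /h/a/0): {"h":{"a":[61,14,22],"f":{"if":91,"jt":39,"p":81,"uht":38},"kd":18},"was":{"ekw":5,"mnj":45,"pfx":{"bxr":78,"byj":12,"qel":26,"t":59,"zq":45},"rmg":{"cza":94,"quw":21,"sh":7,"sxk":72,"uka":11}}}
After op 20 (replace /was/pfx/bxr 73): {"h":{"a":[61,14,22],"f":{"if":91,"jt":39,"p":81,"uht":38},"kd":18},"was":{"ekw":5,"mnj":45,"pfx":{"bxr":73,"byj":12,"qel":26,"t":59,"zq":45},"rmg":{"cza":94,"quw":21,"sh":7,"sxk":72,"uka":11}}}
After op 21 (remove /was/rmg/uka): {"h":{"a":[61,14,22],"f":{"if":91,"jt":39,"p":81,"uht":38},"kd":18},"was":{"ekw":5,"mnj":45,"pfx":{"bxr":73,"byj":12,"qel":26,"t":59,"zq":45},"rmg":{"cza":94,"quw":21,"sh":7,"sxk":72}}}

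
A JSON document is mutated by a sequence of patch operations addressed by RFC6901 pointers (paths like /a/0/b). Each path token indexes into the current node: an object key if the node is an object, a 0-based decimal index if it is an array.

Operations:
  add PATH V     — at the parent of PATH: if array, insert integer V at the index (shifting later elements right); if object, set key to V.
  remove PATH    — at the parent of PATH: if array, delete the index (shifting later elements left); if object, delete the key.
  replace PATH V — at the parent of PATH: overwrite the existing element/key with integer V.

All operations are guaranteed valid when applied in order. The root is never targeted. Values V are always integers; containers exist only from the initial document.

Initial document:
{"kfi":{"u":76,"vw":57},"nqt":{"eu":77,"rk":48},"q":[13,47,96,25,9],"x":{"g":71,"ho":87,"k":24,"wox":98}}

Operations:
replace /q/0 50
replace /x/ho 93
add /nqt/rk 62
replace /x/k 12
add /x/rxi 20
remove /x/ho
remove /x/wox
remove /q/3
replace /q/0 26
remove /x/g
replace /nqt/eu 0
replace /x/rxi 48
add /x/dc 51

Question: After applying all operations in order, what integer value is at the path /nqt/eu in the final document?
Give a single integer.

After op 1 (replace /q/0 50): {"kfi":{"u":76,"vw":57},"nqt":{"eu":77,"rk":48},"q":[50,47,96,25,9],"x":{"g":71,"ho":87,"k":24,"wox":98}}
After op 2 (replace /x/ho 93): {"kfi":{"u":76,"vw":57},"nqt":{"eu":77,"rk":48},"q":[50,47,96,25,9],"x":{"g":71,"ho":93,"k":24,"wox":98}}
After op 3 (add /nqt/rk 62): {"kfi":{"u":76,"vw":57},"nqt":{"eu":77,"rk":62},"q":[50,47,96,25,9],"x":{"g":71,"ho":93,"k":24,"wox":98}}
After op 4 (replace /x/k 12): {"kfi":{"u":76,"vw":57},"nqt":{"eu":77,"rk":62},"q":[50,47,96,25,9],"x":{"g":71,"ho":93,"k":12,"wox":98}}
After op 5 (add /x/rxi 20): {"kfi":{"u":76,"vw":57},"nqt":{"eu":77,"rk":62},"q":[50,47,96,25,9],"x":{"g":71,"ho":93,"k":12,"rxi":20,"wox":98}}
After op 6 (remove /x/ho): {"kfi":{"u":76,"vw":57},"nqt":{"eu":77,"rk":62},"q":[50,47,96,25,9],"x":{"g":71,"k":12,"rxi":20,"wox":98}}
After op 7 (remove /x/wox): {"kfi":{"u":76,"vw":57},"nqt":{"eu":77,"rk":62},"q":[50,47,96,25,9],"x":{"g":71,"k":12,"rxi":20}}
After op 8 (remove /q/3): {"kfi":{"u":76,"vw":57},"nqt":{"eu":77,"rk":62},"q":[50,47,96,9],"x":{"g":71,"k":12,"rxi":20}}
After op 9 (replace /q/0 26): {"kfi":{"u":76,"vw":57},"nqt":{"eu":77,"rk":62},"q":[26,47,96,9],"x":{"g":71,"k":12,"rxi":20}}
After op 10 (remove /x/g): {"kfi":{"u":76,"vw":57},"nqt":{"eu":77,"rk":62},"q":[26,47,96,9],"x":{"k":12,"rxi":20}}
After op 11 (replace /nqt/eu 0): {"kfi":{"u":76,"vw":57},"nqt":{"eu":0,"rk":62},"q":[26,47,96,9],"x":{"k":12,"rxi":20}}
After op 12 (replace /x/rxi 48): {"kfi":{"u":76,"vw":57},"nqt":{"eu":0,"rk":62},"q":[26,47,96,9],"x":{"k":12,"rxi":48}}
After op 13 (add /x/dc 51): {"kfi":{"u":76,"vw":57},"nqt":{"eu":0,"rk":62},"q":[26,47,96,9],"x":{"dc":51,"k":12,"rxi":48}}
Value at /nqt/eu: 0

Answer: 0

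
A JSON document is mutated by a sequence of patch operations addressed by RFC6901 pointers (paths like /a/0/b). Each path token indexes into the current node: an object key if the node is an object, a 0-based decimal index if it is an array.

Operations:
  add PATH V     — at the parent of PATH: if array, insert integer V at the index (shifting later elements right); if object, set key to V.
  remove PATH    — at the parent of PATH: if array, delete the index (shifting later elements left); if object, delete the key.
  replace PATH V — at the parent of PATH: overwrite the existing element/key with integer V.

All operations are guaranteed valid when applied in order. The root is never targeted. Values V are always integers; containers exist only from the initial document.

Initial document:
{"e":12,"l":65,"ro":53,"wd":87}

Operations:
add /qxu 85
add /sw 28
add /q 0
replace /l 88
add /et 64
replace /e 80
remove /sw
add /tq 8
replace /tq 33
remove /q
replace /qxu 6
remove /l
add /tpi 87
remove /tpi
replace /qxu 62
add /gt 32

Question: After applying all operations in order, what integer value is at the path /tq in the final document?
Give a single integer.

Answer: 33

Derivation:
After op 1 (add /qxu 85): {"e":12,"l":65,"qxu":85,"ro":53,"wd":87}
After op 2 (add /sw 28): {"e":12,"l":65,"qxu":85,"ro":53,"sw":28,"wd":87}
After op 3 (add /q 0): {"e":12,"l":65,"q":0,"qxu":85,"ro":53,"sw":28,"wd":87}
After op 4 (replace /l 88): {"e":12,"l":88,"q":0,"qxu":85,"ro":53,"sw":28,"wd":87}
After op 5 (add /et 64): {"e":12,"et":64,"l":88,"q":0,"qxu":85,"ro":53,"sw":28,"wd":87}
After op 6 (replace /e 80): {"e":80,"et":64,"l":88,"q":0,"qxu":85,"ro":53,"sw":28,"wd":87}
After op 7 (remove /sw): {"e":80,"et":64,"l":88,"q":0,"qxu":85,"ro":53,"wd":87}
After op 8 (add /tq 8): {"e":80,"et":64,"l":88,"q":0,"qxu":85,"ro":53,"tq":8,"wd":87}
After op 9 (replace /tq 33): {"e":80,"et":64,"l":88,"q":0,"qxu":85,"ro":53,"tq":33,"wd":87}
After op 10 (remove /q): {"e":80,"et":64,"l":88,"qxu":85,"ro":53,"tq":33,"wd":87}
After op 11 (replace /qxu 6): {"e":80,"et":64,"l":88,"qxu":6,"ro":53,"tq":33,"wd":87}
After op 12 (remove /l): {"e":80,"et":64,"qxu":6,"ro":53,"tq":33,"wd":87}
After op 13 (add /tpi 87): {"e":80,"et":64,"qxu":6,"ro":53,"tpi":87,"tq":33,"wd":87}
After op 14 (remove /tpi): {"e":80,"et":64,"qxu":6,"ro":53,"tq":33,"wd":87}
After op 15 (replace /qxu 62): {"e":80,"et":64,"qxu":62,"ro":53,"tq":33,"wd":87}
After op 16 (add /gt 32): {"e":80,"et":64,"gt":32,"qxu":62,"ro":53,"tq":33,"wd":87}
Value at /tq: 33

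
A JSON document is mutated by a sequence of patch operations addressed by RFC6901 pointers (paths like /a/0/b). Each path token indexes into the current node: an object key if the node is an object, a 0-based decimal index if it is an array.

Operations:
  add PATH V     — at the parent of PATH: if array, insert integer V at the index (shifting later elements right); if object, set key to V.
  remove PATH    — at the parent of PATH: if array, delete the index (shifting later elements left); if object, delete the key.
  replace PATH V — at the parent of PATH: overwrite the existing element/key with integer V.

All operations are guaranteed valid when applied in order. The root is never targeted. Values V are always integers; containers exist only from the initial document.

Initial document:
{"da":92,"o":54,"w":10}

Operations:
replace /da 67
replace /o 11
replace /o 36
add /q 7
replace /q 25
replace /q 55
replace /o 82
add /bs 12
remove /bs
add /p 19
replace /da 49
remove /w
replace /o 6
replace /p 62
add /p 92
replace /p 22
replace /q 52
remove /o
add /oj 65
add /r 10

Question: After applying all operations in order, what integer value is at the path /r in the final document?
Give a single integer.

After op 1 (replace /da 67): {"da":67,"o":54,"w":10}
After op 2 (replace /o 11): {"da":67,"o":11,"w":10}
After op 3 (replace /o 36): {"da":67,"o":36,"w":10}
After op 4 (add /q 7): {"da":67,"o":36,"q":7,"w":10}
After op 5 (replace /q 25): {"da":67,"o":36,"q":25,"w":10}
After op 6 (replace /q 55): {"da":67,"o":36,"q":55,"w":10}
After op 7 (replace /o 82): {"da":67,"o":82,"q":55,"w":10}
After op 8 (add /bs 12): {"bs":12,"da":67,"o":82,"q":55,"w":10}
After op 9 (remove /bs): {"da":67,"o":82,"q":55,"w":10}
After op 10 (add /p 19): {"da":67,"o":82,"p":19,"q":55,"w":10}
After op 11 (replace /da 49): {"da":49,"o":82,"p":19,"q":55,"w":10}
After op 12 (remove /w): {"da":49,"o":82,"p":19,"q":55}
After op 13 (replace /o 6): {"da":49,"o":6,"p":19,"q":55}
After op 14 (replace /p 62): {"da":49,"o":6,"p":62,"q":55}
After op 15 (add /p 92): {"da":49,"o":6,"p":92,"q":55}
After op 16 (replace /p 22): {"da":49,"o":6,"p":22,"q":55}
After op 17 (replace /q 52): {"da":49,"o":6,"p":22,"q":52}
After op 18 (remove /o): {"da":49,"p":22,"q":52}
After op 19 (add /oj 65): {"da":49,"oj":65,"p":22,"q":52}
After op 20 (add /r 10): {"da":49,"oj":65,"p":22,"q":52,"r":10}
Value at /r: 10

Answer: 10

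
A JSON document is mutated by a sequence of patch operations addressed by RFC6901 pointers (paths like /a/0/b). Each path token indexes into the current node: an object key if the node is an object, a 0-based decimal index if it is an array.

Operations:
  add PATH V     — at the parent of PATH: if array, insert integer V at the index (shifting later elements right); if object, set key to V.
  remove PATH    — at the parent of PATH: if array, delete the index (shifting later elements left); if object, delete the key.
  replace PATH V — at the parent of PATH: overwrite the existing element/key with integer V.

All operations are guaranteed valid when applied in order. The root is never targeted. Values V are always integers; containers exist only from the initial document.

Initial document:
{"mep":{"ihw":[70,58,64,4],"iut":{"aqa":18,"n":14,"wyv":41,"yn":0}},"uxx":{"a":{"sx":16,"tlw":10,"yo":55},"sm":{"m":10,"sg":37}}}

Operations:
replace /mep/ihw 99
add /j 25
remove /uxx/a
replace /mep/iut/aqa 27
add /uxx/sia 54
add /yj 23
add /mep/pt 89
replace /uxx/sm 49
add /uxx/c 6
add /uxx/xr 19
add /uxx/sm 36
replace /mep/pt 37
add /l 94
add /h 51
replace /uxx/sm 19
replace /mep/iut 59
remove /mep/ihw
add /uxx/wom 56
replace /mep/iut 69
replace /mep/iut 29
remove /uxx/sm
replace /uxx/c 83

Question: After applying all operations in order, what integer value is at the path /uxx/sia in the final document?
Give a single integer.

Answer: 54

Derivation:
After op 1 (replace /mep/ihw 99): {"mep":{"ihw":99,"iut":{"aqa":18,"n":14,"wyv":41,"yn":0}},"uxx":{"a":{"sx":16,"tlw":10,"yo":55},"sm":{"m":10,"sg":37}}}
After op 2 (add /j 25): {"j":25,"mep":{"ihw":99,"iut":{"aqa":18,"n":14,"wyv":41,"yn":0}},"uxx":{"a":{"sx":16,"tlw":10,"yo":55},"sm":{"m":10,"sg":37}}}
After op 3 (remove /uxx/a): {"j":25,"mep":{"ihw":99,"iut":{"aqa":18,"n":14,"wyv":41,"yn":0}},"uxx":{"sm":{"m":10,"sg":37}}}
After op 4 (replace /mep/iut/aqa 27): {"j":25,"mep":{"ihw":99,"iut":{"aqa":27,"n":14,"wyv":41,"yn":0}},"uxx":{"sm":{"m":10,"sg":37}}}
After op 5 (add /uxx/sia 54): {"j":25,"mep":{"ihw":99,"iut":{"aqa":27,"n":14,"wyv":41,"yn":0}},"uxx":{"sia":54,"sm":{"m":10,"sg":37}}}
After op 6 (add /yj 23): {"j":25,"mep":{"ihw":99,"iut":{"aqa":27,"n":14,"wyv":41,"yn":0}},"uxx":{"sia":54,"sm":{"m":10,"sg":37}},"yj":23}
After op 7 (add /mep/pt 89): {"j":25,"mep":{"ihw":99,"iut":{"aqa":27,"n":14,"wyv":41,"yn":0},"pt":89},"uxx":{"sia":54,"sm":{"m":10,"sg":37}},"yj":23}
After op 8 (replace /uxx/sm 49): {"j":25,"mep":{"ihw":99,"iut":{"aqa":27,"n":14,"wyv":41,"yn":0},"pt":89},"uxx":{"sia":54,"sm":49},"yj":23}
After op 9 (add /uxx/c 6): {"j":25,"mep":{"ihw":99,"iut":{"aqa":27,"n":14,"wyv":41,"yn":0},"pt":89},"uxx":{"c":6,"sia":54,"sm":49},"yj":23}
After op 10 (add /uxx/xr 19): {"j":25,"mep":{"ihw":99,"iut":{"aqa":27,"n":14,"wyv":41,"yn":0},"pt":89},"uxx":{"c":6,"sia":54,"sm":49,"xr":19},"yj":23}
After op 11 (add /uxx/sm 36): {"j":25,"mep":{"ihw":99,"iut":{"aqa":27,"n":14,"wyv":41,"yn":0},"pt":89},"uxx":{"c":6,"sia":54,"sm":36,"xr":19},"yj":23}
After op 12 (replace /mep/pt 37): {"j":25,"mep":{"ihw":99,"iut":{"aqa":27,"n":14,"wyv":41,"yn":0},"pt":37},"uxx":{"c":6,"sia":54,"sm":36,"xr":19},"yj":23}
After op 13 (add /l 94): {"j":25,"l":94,"mep":{"ihw":99,"iut":{"aqa":27,"n":14,"wyv":41,"yn":0},"pt":37},"uxx":{"c":6,"sia":54,"sm":36,"xr":19},"yj":23}
After op 14 (add /h 51): {"h":51,"j":25,"l":94,"mep":{"ihw":99,"iut":{"aqa":27,"n":14,"wyv":41,"yn":0},"pt":37},"uxx":{"c":6,"sia":54,"sm":36,"xr":19},"yj":23}
After op 15 (replace /uxx/sm 19): {"h":51,"j":25,"l":94,"mep":{"ihw":99,"iut":{"aqa":27,"n":14,"wyv":41,"yn":0},"pt":37},"uxx":{"c":6,"sia":54,"sm":19,"xr":19},"yj":23}
After op 16 (replace /mep/iut 59): {"h":51,"j":25,"l":94,"mep":{"ihw":99,"iut":59,"pt":37},"uxx":{"c":6,"sia":54,"sm":19,"xr":19},"yj":23}
After op 17 (remove /mep/ihw): {"h":51,"j":25,"l":94,"mep":{"iut":59,"pt":37},"uxx":{"c":6,"sia":54,"sm":19,"xr":19},"yj":23}
After op 18 (add /uxx/wom 56): {"h":51,"j":25,"l":94,"mep":{"iut":59,"pt":37},"uxx":{"c":6,"sia":54,"sm":19,"wom":56,"xr":19},"yj":23}
After op 19 (replace /mep/iut 69): {"h":51,"j":25,"l":94,"mep":{"iut":69,"pt":37},"uxx":{"c":6,"sia":54,"sm":19,"wom":56,"xr":19},"yj":23}
After op 20 (replace /mep/iut 29): {"h":51,"j":25,"l":94,"mep":{"iut":29,"pt":37},"uxx":{"c":6,"sia":54,"sm":19,"wom":56,"xr":19},"yj":23}
After op 21 (remove /uxx/sm): {"h":51,"j":25,"l":94,"mep":{"iut":29,"pt":37},"uxx":{"c":6,"sia":54,"wom":56,"xr":19},"yj":23}
After op 22 (replace /uxx/c 83): {"h":51,"j":25,"l":94,"mep":{"iut":29,"pt":37},"uxx":{"c":83,"sia":54,"wom":56,"xr":19},"yj":23}
Value at /uxx/sia: 54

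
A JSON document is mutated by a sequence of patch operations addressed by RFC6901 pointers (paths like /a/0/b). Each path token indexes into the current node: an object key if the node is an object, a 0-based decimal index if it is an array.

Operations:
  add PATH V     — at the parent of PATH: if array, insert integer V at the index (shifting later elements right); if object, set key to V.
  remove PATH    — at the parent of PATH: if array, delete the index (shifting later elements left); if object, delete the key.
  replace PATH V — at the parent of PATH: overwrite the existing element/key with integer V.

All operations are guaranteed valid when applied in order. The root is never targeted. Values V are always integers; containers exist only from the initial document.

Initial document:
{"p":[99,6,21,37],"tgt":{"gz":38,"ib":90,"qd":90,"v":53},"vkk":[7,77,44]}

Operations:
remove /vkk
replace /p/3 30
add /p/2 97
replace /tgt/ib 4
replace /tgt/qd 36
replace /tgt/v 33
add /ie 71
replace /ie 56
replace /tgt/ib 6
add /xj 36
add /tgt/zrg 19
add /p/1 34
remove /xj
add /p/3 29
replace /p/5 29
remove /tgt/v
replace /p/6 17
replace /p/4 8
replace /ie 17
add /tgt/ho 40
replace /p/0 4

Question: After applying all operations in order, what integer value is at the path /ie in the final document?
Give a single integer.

Answer: 17

Derivation:
After op 1 (remove /vkk): {"p":[99,6,21,37],"tgt":{"gz":38,"ib":90,"qd":90,"v":53}}
After op 2 (replace /p/3 30): {"p":[99,6,21,30],"tgt":{"gz":38,"ib":90,"qd":90,"v":53}}
After op 3 (add /p/2 97): {"p":[99,6,97,21,30],"tgt":{"gz":38,"ib":90,"qd":90,"v":53}}
After op 4 (replace /tgt/ib 4): {"p":[99,6,97,21,30],"tgt":{"gz":38,"ib":4,"qd":90,"v":53}}
After op 5 (replace /tgt/qd 36): {"p":[99,6,97,21,30],"tgt":{"gz":38,"ib":4,"qd":36,"v":53}}
After op 6 (replace /tgt/v 33): {"p":[99,6,97,21,30],"tgt":{"gz":38,"ib":4,"qd":36,"v":33}}
After op 7 (add /ie 71): {"ie":71,"p":[99,6,97,21,30],"tgt":{"gz":38,"ib":4,"qd":36,"v":33}}
After op 8 (replace /ie 56): {"ie":56,"p":[99,6,97,21,30],"tgt":{"gz":38,"ib":4,"qd":36,"v":33}}
After op 9 (replace /tgt/ib 6): {"ie":56,"p":[99,6,97,21,30],"tgt":{"gz":38,"ib":6,"qd":36,"v":33}}
After op 10 (add /xj 36): {"ie":56,"p":[99,6,97,21,30],"tgt":{"gz":38,"ib":6,"qd":36,"v":33},"xj":36}
After op 11 (add /tgt/zrg 19): {"ie":56,"p":[99,6,97,21,30],"tgt":{"gz":38,"ib":6,"qd":36,"v":33,"zrg":19},"xj":36}
After op 12 (add /p/1 34): {"ie":56,"p":[99,34,6,97,21,30],"tgt":{"gz":38,"ib":6,"qd":36,"v":33,"zrg":19},"xj":36}
After op 13 (remove /xj): {"ie":56,"p":[99,34,6,97,21,30],"tgt":{"gz":38,"ib":6,"qd":36,"v":33,"zrg":19}}
After op 14 (add /p/3 29): {"ie":56,"p":[99,34,6,29,97,21,30],"tgt":{"gz":38,"ib":6,"qd":36,"v":33,"zrg":19}}
After op 15 (replace /p/5 29): {"ie":56,"p":[99,34,6,29,97,29,30],"tgt":{"gz":38,"ib":6,"qd":36,"v":33,"zrg":19}}
After op 16 (remove /tgt/v): {"ie":56,"p":[99,34,6,29,97,29,30],"tgt":{"gz":38,"ib":6,"qd":36,"zrg":19}}
After op 17 (replace /p/6 17): {"ie":56,"p":[99,34,6,29,97,29,17],"tgt":{"gz":38,"ib":6,"qd":36,"zrg":19}}
After op 18 (replace /p/4 8): {"ie":56,"p":[99,34,6,29,8,29,17],"tgt":{"gz":38,"ib":6,"qd":36,"zrg":19}}
After op 19 (replace /ie 17): {"ie":17,"p":[99,34,6,29,8,29,17],"tgt":{"gz":38,"ib":6,"qd":36,"zrg":19}}
After op 20 (add /tgt/ho 40): {"ie":17,"p":[99,34,6,29,8,29,17],"tgt":{"gz":38,"ho":40,"ib":6,"qd":36,"zrg":19}}
After op 21 (replace /p/0 4): {"ie":17,"p":[4,34,6,29,8,29,17],"tgt":{"gz":38,"ho":40,"ib":6,"qd":36,"zrg":19}}
Value at /ie: 17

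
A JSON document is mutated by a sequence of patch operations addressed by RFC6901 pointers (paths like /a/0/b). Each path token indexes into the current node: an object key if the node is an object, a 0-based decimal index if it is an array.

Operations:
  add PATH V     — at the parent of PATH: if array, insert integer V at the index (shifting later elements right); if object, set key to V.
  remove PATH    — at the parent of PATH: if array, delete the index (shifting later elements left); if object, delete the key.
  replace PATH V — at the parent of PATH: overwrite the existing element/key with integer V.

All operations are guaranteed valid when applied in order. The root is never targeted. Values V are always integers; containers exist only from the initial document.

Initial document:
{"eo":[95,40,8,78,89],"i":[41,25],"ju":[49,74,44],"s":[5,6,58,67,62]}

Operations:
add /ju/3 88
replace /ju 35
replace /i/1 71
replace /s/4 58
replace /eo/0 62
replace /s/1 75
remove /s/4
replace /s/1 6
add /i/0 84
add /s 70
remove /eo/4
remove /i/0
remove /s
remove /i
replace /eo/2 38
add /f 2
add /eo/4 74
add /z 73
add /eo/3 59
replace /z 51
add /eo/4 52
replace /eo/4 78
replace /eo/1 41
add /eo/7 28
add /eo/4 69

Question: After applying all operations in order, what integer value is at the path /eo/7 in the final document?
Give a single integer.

After op 1 (add /ju/3 88): {"eo":[95,40,8,78,89],"i":[41,25],"ju":[49,74,44,88],"s":[5,6,58,67,62]}
After op 2 (replace /ju 35): {"eo":[95,40,8,78,89],"i":[41,25],"ju":35,"s":[5,6,58,67,62]}
After op 3 (replace /i/1 71): {"eo":[95,40,8,78,89],"i":[41,71],"ju":35,"s":[5,6,58,67,62]}
After op 4 (replace /s/4 58): {"eo":[95,40,8,78,89],"i":[41,71],"ju":35,"s":[5,6,58,67,58]}
After op 5 (replace /eo/0 62): {"eo":[62,40,8,78,89],"i":[41,71],"ju":35,"s":[5,6,58,67,58]}
After op 6 (replace /s/1 75): {"eo":[62,40,8,78,89],"i":[41,71],"ju":35,"s":[5,75,58,67,58]}
After op 7 (remove /s/4): {"eo":[62,40,8,78,89],"i":[41,71],"ju":35,"s":[5,75,58,67]}
After op 8 (replace /s/1 6): {"eo":[62,40,8,78,89],"i":[41,71],"ju":35,"s":[5,6,58,67]}
After op 9 (add /i/0 84): {"eo":[62,40,8,78,89],"i":[84,41,71],"ju":35,"s":[5,6,58,67]}
After op 10 (add /s 70): {"eo":[62,40,8,78,89],"i":[84,41,71],"ju":35,"s":70}
After op 11 (remove /eo/4): {"eo":[62,40,8,78],"i":[84,41,71],"ju":35,"s":70}
After op 12 (remove /i/0): {"eo":[62,40,8,78],"i":[41,71],"ju":35,"s":70}
After op 13 (remove /s): {"eo":[62,40,8,78],"i":[41,71],"ju":35}
After op 14 (remove /i): {"eo":[62,40,8,78],"ju":35}
After op 15 (replace /eo/2 38): {"eo":[62,40,38,78],"ju":35}
After op 16 (add /f 2): {"eo":[62,40,38,78],"f":2,"ju":35}
After op 17 (add /eo/4 74): {"eo":[62,40,38,78,74],"f":2,"ju":35}
After op 18 (add /z 73): {"eo":[62,40,38,78,74],"f":2,"ju":35,"z":73}
After op 19 (add /eo/3 59): {"eo":[62,40,38,59,78,74],"f":2,"ju":35,"z":73}
After op 20 (replace /z 51): {"eo":[62,40,38,59,78,74],"f":2,"ju":35,"z":51}
After op 21 (add /eo/4 52): {"eo":[62,40,38,59,52,78,74],"f":2,"ju":35,"z":51}
After op 22 (replace /eo/4 78): {"eo":[62,40,38,59,78,78,74],"f":2,"ju":35,"z":51}
After op 23 (replace /eo/1 41): {"eo":[62,41,38,59,78,78,74],"f":2,"ju":35,"z":51}
After op 24 (add /eo/7 28): {"eo":[62,41,38,59,78,78,74,28],"f":2,"ju":35,"z":51}
After op 25 (add /eo/4 69): {"eo":[62,41,38,59,69,78,78,74,28],"f":2,"ju":35,"z":51}
Value at /eo/7: 74

Answer: 74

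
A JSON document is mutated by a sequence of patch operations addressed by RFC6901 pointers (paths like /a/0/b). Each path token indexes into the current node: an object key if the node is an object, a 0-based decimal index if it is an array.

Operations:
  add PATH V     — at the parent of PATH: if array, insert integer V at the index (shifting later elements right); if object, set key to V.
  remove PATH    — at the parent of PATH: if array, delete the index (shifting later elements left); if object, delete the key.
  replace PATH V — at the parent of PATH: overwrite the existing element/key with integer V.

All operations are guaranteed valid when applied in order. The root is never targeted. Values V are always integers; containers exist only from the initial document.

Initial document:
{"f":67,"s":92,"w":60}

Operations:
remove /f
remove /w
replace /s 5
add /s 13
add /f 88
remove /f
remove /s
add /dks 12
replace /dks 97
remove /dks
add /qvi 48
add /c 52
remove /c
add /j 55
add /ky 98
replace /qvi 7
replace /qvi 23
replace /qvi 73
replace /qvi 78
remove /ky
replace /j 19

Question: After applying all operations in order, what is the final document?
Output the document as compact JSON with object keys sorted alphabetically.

Answer: {"j":19,"qvi":78}

Derivation:
After op 1 (remove /f): {"s":92,"w":60}
After op 2 (remove /w): {"s":92}
After op 3 (replace /s 5): {"s":5}
After op 4 (add /s 13): {"s":13}
After op 5 (add /f 88): {"f":88,"s":13}
After op 6 (remove /f): {"s":13}
After op 7 (remove /s): {}
After op 8 (add /dks 12): {"dks":12}
After op 9 (replace /dks 97): {"dks":97}
After op 10 (remove /dks): {}
After op 11 (add /qvi 48): {"qvi":48}
After op 12 (add /c 52): {"c":52,"qvi":48}
After op 13 (remove /c): {"qvi":48}
After op 14 (add /j 55): {"j":55,"qvi":48}
After op 15 (add /ky 98): {"j":55,"ky":98,"qvi":48}
After op 16 (replace /qvi 7): {"j":55,"ky":98,"qvi":7}
After op 17 (replace /qvi 23): {"j":55,"ky":98,"qvi":23}
After op 18 (replace /qvi 73): {"j":55,"ky":98,"qvi":73}
After op 19 (replace /qvi 78): {"j":55,"ky":98,"qvi":78}
After op 20 (remove /ky): {"j":55,"qvi":78}
After op 21 (replace /j 19): {"j":19,"qvi":78}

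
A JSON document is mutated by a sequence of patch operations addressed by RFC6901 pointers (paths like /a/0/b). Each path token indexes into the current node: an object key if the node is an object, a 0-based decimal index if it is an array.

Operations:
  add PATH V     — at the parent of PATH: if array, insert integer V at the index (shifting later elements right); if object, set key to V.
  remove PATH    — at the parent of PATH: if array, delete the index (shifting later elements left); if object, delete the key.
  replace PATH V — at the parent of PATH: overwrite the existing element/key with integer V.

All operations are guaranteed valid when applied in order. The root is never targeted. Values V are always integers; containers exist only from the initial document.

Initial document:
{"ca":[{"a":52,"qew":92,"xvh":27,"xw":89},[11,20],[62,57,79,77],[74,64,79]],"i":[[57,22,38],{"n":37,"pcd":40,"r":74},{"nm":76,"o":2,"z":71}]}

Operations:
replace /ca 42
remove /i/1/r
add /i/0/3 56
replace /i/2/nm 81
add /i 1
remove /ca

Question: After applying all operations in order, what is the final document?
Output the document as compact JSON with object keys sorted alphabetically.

Answer: {"i":1}

Derivation:
After op 1 (replace /ca 42): {"ca":42,"i":[[57,22,38],{"n":37,"pcd":40,"r":74},{"nm":76,"o":2,"z":71}]}
After op 2 (remove /i/1/r): {"ca":42,"i":[[57,22,38],{"n":37,"pcd":40},{"nm":76,"o":2,"z":71}]}
After op 3 (add /i/0/3 56): {"ca":42,"i":[[57,22,38,56],{"n":37,"pcd":40},{"nm":76,"o":2,"z":71}]}
After op 4 (replace /i/2/nm 81): {"ca":42,"i":[[57,22,38,56],{"n":37,"pcd":40},{"nm":81,"o":2,"z":71}]}
After op 5 (add /i 1): {"ca":42,"i":1}
After op 6 (remove /ca): {"i":1}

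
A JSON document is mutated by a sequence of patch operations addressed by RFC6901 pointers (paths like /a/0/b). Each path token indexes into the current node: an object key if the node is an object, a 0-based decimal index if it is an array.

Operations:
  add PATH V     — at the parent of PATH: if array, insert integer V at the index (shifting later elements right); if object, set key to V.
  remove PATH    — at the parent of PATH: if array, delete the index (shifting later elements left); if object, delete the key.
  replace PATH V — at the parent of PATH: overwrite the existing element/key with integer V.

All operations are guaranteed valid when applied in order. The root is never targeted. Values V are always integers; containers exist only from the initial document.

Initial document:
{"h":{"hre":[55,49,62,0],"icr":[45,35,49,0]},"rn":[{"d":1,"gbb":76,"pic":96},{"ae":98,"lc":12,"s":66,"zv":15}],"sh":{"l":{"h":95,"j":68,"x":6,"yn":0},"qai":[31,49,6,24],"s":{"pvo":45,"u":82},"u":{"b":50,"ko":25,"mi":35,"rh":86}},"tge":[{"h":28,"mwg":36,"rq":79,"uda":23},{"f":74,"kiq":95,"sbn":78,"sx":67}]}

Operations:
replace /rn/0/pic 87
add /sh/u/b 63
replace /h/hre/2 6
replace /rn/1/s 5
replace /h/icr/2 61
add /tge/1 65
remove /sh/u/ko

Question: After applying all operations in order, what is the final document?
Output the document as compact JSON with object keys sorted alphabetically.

Answer: {"h":{"hre":[55,49,6,0],"icr":[45,35,61,0]},"rn":[{"d":1,"gbb":76,"pic":87},{"ae":98,"lc":12,"s":5,"zv":15}],"sh":{"l":{"h":95,"j":68,"x":6,"yn":0},"qai":[31,49,6,24],"s":{"pvo":45,"u":82},"u":{"b":63,"mi":35,"rh":86}},"tge":[{"h":28,"mwg":36,"rq":79,"uda":23},65,{"f":74,"kiq":95,"sbn":78,"sx":67}]}

Derivation:
After op 1 (replace /rn/0/pic 87): {"h":{"hre":[55,49,62,0],"icr":[45,35,49,0]},"rn":[{"d":1,"gbb":76,"pic":87},{"ae":98,"lc":12,"s":66,"zv":15}],"sh":{"l":{"h":95,"j":68,"x":6,"yn":0},"qai":[31,49,6,24],"s":{"pvo":45,"u":82},"u":{"b":50,"ko":25,"mi":35,"rh":86}},"tge":[{"h":28,"mwg":36,"rq":79,"uda":23},{"f":74,"kiq":95,"sbn":78,"sx":67}]}
After op 2 (add /sh/u/b 63): {"h":{"hre":[55,49,62,0],"icr":[45,35,49,0]},"rn":[{"d":1,"gbb":76,"pic":87},{"ae":98,"lc":12,"s":66,"zv":15}],"sh":{"l":{"h":95,"j":68,"x":6,"yn":0},"qai":[31,49,6,24],"s":{"pvo":45,"u":82},"u":{"b":63,"ko":25,"mi":35,"rh":86}},"tge":[{"h":28,"mwg":36,"rq":79,"uda":23},{"f":74,"kiq":95,"sbn":78,"sx":67}]}
After op 3 (replace /h/hre/2 6): {"h":{"hre":[55,49,6,0],"icr":[45,35,49,0]},"rn":[{"d":1,"gbb":76,"pic":87},{"ae":98,"lc":12,"s":66,"zv":15}],"sh":{"l":{"h":95,"j":68,"x":6,"yn":0},"qai":[31,49,6,24],"s":{"pvo":45,"u":82},"u":{"b":63,"ko":25,"mi":35,"rh":86}},"tge":[{"h":28,"mwg":36,"rq":79,"uda":23},{"f":74,"kiq":95,"sbn":78,"sx":67}]}
After op 4 (replace /rn/1/s 5): {"h":{"hre":[55,49,6,0],"icr":[45,35,49,0]},"rn":[{"d":1,"gbb":76,"pic":87},{"ae":98,"lc":12,"s":5,"zv":15}],"sh":{"l":{"h":95,"j":68,"x":6,"yn":0},"qai":[31,49,6,24],"s":{"pvo":45,"u":82},"u":{"b":63,"ko":25,"mi":35,"rh":86}},"tge":[{"h":28,"mwg":36,"rq":79,"uda":23},{"f":74,"kiq":95,"sbn":78,"sx":67}]}
After op 5 (replace /h/icr/2 61): {"h":{"hre":[55,49,6,0],"icr":[45,35,61,0]},"rn":[{"d":1,"gbb":76,"pic":87},{"ae":98,"lc":12,"s":5,"zv":15}],"sh":{"l":{"h":95,"j":68,"x":6,"yn":0},"qai":[31,49,6,24],"s":{"pvo":45,"u":82},"u":{"b":63,"ko":25,"mi":35,"rh":86}},"tge":[{"h":28,"mwg":36,"rq":79,"uda":23},{"f":74,"kiq":95,"sbn":78,"sx":67}]}
After op 6 (add /tge/1 65): {"h":{"hre":[55,49,6,0],"icr":[45,35,61,0]},"rn":[{"d":1,"gbb":76,"pic":87},{"ae":98,"lc":12,"s":5,"zv":15}],"sh":{"l":{"h":95,"j":68,"x":6,"yn":0},"qai":[31,49,6,24],"s":{"pvo":45,"u":82},"u":{"b":63,"ko":25,"mi":35,"rh":86}},"tge":[{"h":28,"mwg":36,"rq":79,"uda":23},65,{"f":74,"kiq":95,"sbn":78,"sx":67}]}
After op 7 (remove /sh/u/ko): {"h":{"hre":[55,49,6,0],"icr":[45,35,61,0]},"rn":[{"d":1,"gbb":76,"pic":87},{"ae":98,"lc":12,"s":5,"zv":15}],"sh":{"l":{"h":95,"j":68,"x":6,"yn":0},"qai":[31,49,6,24],"s":{"pvo":45,"u":82},"u":{"b":63,"mi":35,"rh":86}},"tge":[{"h":28,"mwg":36,"rq":79,"uda":23},65,{"f":74,"kiq":95,"sbn":78,"sx":67}]}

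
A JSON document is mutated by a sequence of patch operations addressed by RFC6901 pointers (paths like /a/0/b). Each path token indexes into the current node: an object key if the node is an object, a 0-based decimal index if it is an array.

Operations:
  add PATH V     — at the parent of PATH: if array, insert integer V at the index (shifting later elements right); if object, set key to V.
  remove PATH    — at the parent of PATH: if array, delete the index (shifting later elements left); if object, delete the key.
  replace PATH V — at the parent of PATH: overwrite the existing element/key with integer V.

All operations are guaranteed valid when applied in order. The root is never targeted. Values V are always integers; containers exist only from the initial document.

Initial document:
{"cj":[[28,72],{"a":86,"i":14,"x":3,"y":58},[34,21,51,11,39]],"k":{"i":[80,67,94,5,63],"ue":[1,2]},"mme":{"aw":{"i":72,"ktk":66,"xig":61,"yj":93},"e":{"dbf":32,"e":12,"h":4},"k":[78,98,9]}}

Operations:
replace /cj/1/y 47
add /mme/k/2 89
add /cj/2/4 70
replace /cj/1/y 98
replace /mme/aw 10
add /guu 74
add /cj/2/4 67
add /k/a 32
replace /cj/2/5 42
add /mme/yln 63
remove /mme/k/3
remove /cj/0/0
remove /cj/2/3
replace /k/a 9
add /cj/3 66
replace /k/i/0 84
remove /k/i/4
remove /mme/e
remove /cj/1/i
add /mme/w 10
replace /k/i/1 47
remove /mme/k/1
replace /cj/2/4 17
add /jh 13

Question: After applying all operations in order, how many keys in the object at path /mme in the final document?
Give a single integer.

After op 1 (replace /cj/1/y 47): {"cj":[[28,72],{"a":86,"i":14,"x":3,"y":47},[34,21,51,11,39]],"k":{"i":[80,67,94,5,63],"ue":[1,2]},"mme":{"aw":{"i":72,"ktk":66,"xig":61,"yj":93},"e":{"dbf":32,"e":12,"h":4},"k":[78,98,9]}}
After op 2 (add /mme/k/2 89): {"cj":[[28,72],{"a":86,"i":14,"x":3,"y":47},[34,21,51,11,39]],"k":{"i":[80,67,94,5,63],"ue":[1,2]},"mme":{"aw":{"i":72,"ktk":66,"xig":61,"yj":93},"e":{"dbf":32,"e":12,"h":4},"k":[78,98,89,9]}}
After op 3 (add /cj/2/4 70): {"cj":[[28,72],{"a":86,"i":14,"x":3,"y":47},[34,21,51,11,70,39]],"k":{"i":[80,67,94,5,63],"ue":[1,2]},"mme":{"aw":{"i":72,"ktk":66,"xig":61,"yj":93},"e":{"dbf":32,"e":12,"h":4},"k":[78,98,89,9]}}
After op 4 (replace /cj/1/y 98): {"cj":[[28,72],{"a":86,"i":14,"x":3,"y":98},[34,21,51,11,70,39]],"k":{"i":[80,67,94,5,63],"ue":[1,2]},"mme":{"aw":{"i":72,"ktk":66,"xig":61,"yj":93},"e":{"dbf":32,"e":12,"h":4},"k":[78,98,89,9]}}
After op 5 (replace /mme/aw 10): {"cj":[[28,72],{"a":86,"i":14,"x":3,"y":98},[34,21,51,11,70,39]],"k":{"i":[80,67,94,5,63],"ue":[1,2]},"mme":{"aw":10,"e":{"dbf":32,"e":12,"h":4},"k":[78,98,89,9]}}
After op 6 (add /guu 74): {"cj":[[28,72],{"a":86,"i":14,"x":3,"y":98},[34,21,51,11,70,39]],"guu":74,"k":{"i":[80,67,94,5,63],"ue":[1,2]},"mme":{"aw":10,"e":{"dbf":32,"e":12,"h":4},"k":[78,98,89,9]}}
After op 7 (add /cj/2/4 67): {"cj":[[28,72],{"a":86,"i":14,"x":3,"y":98},[34,21,51,11,67,70,39]],"guu":74,"k":{"i":[80,67,94,5,63],"ue":[1,2]},"mme":{"aw":10,"e":{"dbf":32,"e":12,"h":4},"k":[78,98,89,9]}}
After op 8 (add /k/a 32): {"cj":[[28,72],{"a":86,"i":14,"x":3,"y":98},[34,21,51,11,67,70,39]],"guu":74,"k":{"a":32,"i":[80,67,94,5,63],"ue":[1,2]},"mme":{"aw":10,"e":{"dbf":32,"e":12,"h":4},"k":[78,98,89,9]}}
After op 9 (replace /cj/2/5 42): {"cj":[[28,72],{"a":86,"i":14,"x":3,"y":98},[34,21,51,11,67,42,39]],"guu":74,"k":{"a":32,"i":[80,67,94,5,63],"ue":[1,2]},"mme":{"aw":10,"e":{"dbf":32,"e":12,"h":4},"k":[78,98,89,9]}}
After op 10 (add /mme/yln 63): {"cj":[[28,72],{"a":86,"i":14,"x":3,"y":98},[34,21,51,11,67,42,39]],"guu":74,"k":{"a":32,"i":[80,67,94,5,63],"ue":[1,2]},"mme":{"aw":10,"e":{"dbf":32,"e":12,"h":4},"k":[78,98,89,9],"yln":63}}
After op 11 (remove /mme/k/3): {"cj":[[28,72],{"a":86,"i":14,"x":3,"y":98},[34,21,51,11,67,42,39]],"guu":74,"k":{"a":32,"i":[80,67,94,5,63],"ue":[1,2]},"mme":{"aw":10,"e":{"dbf":32,"e":12,"h":4},"k":[78,98,89],"yln":63}}
After op 12 (remove /cj/0/0): {"cj":[[72],{"a":86,"i":14,"x":3,"y":98},[34,21,51,11,67,42,39]],"guu":74,"k":{"a":32,"i":[80,67,94,5,63],"ue":[1,2]},"mme":{"aw":10,"e":{"dbf":32,"e":12,"h":4},"k":[78,98,89],"yln":63}}
After op 13 (remove /cj/2/3): {"cj":[[72],{"a":86,"i":14,"x":3,"y":98},[34,21,51,67,42,39]],"guu":74,"k":{"a":32,"i":[80,67,94,5,63],"ue":[1,2]},"mme":{"aw":10,"e":{"dbf":32,"e":12,"h":4},"k":[78,98,89],"yln":63}}
After op 14 (replace /k/a 9): {"cj":[[72],{"a":86,"i":14,"x":3,"y":98},[34,21,51,67,42,39]],"guu":74,"k":{"a":9,"i":[80,67,94,5,63],"ue":[1,2]},"mme":{"aw":10,"e":{"dbf":32,"e":12,"h":4},"k":[78,98,89],"yln":63}}
After op 15 (add /cj/3 66): {"cj":[[72],{"a":86,"i":14,"x":3,"y":98},[34,21,51,67,42,39],66],"guu":74,"k":{"a":9,"i":[80,67,94,5,63],"ue":[1,2]},"mme":{"aw":10,"e":{"dbf":32,"e":12,"h":4},"k":[78,98,89],"yln":63}}
After op 16 (replace /k/i/0 84): {"cj":[[72],{"a":86,"i":14,"x":3,"y":98},[34,21,51,67,42,39],66],"guu":74,"k":{"a":9,"i":[84,67,94,5,63],"ue":[1,2]},"mme":{"aw":10,"e":{"dbf":32,"e":12,"h":4},"k":[78,98,89],"yln":63}}
After op 17 (remove /k/i/4): {"cj":[[72],{"a":86,"i":14,"x":3,"y":98},[34,21,51,67,42,39],66],"guu":74,"k":{"a":9,"i":[84,67,94,5],"ue":[1,2]},"mme":{"aw":10,"e":{"dbf":32,"e":12,"h":4},"k":[78,98,89],"yln":63}}
After op 18 (remove /mme/e): {"cj":[[72],{"a":86,"i":14,"x":3,"y":98},[34,21,51,67,42,39],66],"guu":74,"k":{"a":9,"i":[84,67,94,5],"ue":[1,2]},"mme":{"aw":10,"k":[78,98,89],"yln":63}}
After op 19 (remove /cj/1/i): {"cj":[[72],{"a":86,"x":3,"y":98},[34,21,51,67,42,39],66],"guu":74,"k":{"a":9,"i":[84,67,94,5],"ue":[1,2]},"mme":{"aw":10,"k":[78,98,89],"yln":63}}
After op 20 (add /mme/w 10): {"cj":[[72],{"a":86,"x":3,"y":98},[34,21,51,67,42,39],66],"guu":74,"k":{"a":9,"i":[84,67,94,5],"ue":[1,2]},"mme":{"aw":10,"k":[78,98,89],"w":10,"yln":63}}
After op 21 (replace /k/i/1 47): {"cj":[[72],{"a":86,"x":3,"y":98},[34,21,51,67,42,39],66],"guu":74,"k":{"a":9,"i":[84,47,94,5],"ue":[1,2]},"mme":{"aw":10,"k":[78,98,89],"w":10,"yln":63}}
After op 22 (remove /mme/k/1): {"cj":[[72],{"a":86,"x":3,"y":98},[34,21,51,67,42,39],66],"guu":74,"k":{"a":9,"i":[84,47,94,5],"ue":[1,2]},"mme":{"aw":10,"k":[78,89],"w":10,"yln":63}}
After op 23 (replace /cj/2/4 17): {"cj":[[72],{"a":86,"x":3,"y":98},[34,21,51,67,17,39],66],"guu":74,"k":{"a":9,"i":[84,47,94,5],"ue":[1,2]},"mme":{"aw":10,"k":[78,89],"w":10,"yln":63}}
After op 24 (add /jh 13): {"cj":[[72],{"a":86,"x":3,"y":98},[34,21,51,67,17,39],66],"guu":74,"jh":13,"k":{"a":9,"i":[84,47,94,5],"ue":[1,2]},"mme":{"aw":10,"k":[78,89],"w":10,"yln":63}}
Size at path /mme: 4

Answer: 4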